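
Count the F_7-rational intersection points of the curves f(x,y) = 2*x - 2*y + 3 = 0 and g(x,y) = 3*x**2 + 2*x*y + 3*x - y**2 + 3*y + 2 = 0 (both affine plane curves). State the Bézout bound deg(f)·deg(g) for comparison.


Common zeros: ∅; count = 0; Bézout bound = 2.

deg(f) = 1, deg(g) = 2, so Bézout bound = 2.
Scan x ∈ F_7. For each x, list the y ∈ F_7 with f(x, y) ≡ 0 and those with g(x, y) ≡ 0 (mod 7); the common zeros in that column are the intersection.
  x = 0: f ≡ 0 at y ∈ {5}; g ≡ 0 at y ∈ ∅; common: ∅.
  x = 1: f ≡ 0 at y ∈ {6}; g ≡ 0 at y ∈ {2, 3}; common: ∅.
  x = 2: f ≡ 0 at y ∈ {0}; g ≡ 0 at y ∈ ∅; common: ∅.
  x = 3: f ≡ 0 at y ∈ {1}; g ≡ 0 at y ∈ {3, 6}; common: ∅.
  x = 4: f ≡ 0 at y ∈ {2}; g ≡ 0 at y ∈ ∅; common: ∅.
  x = 5: f ≡ 0 at y ∈ {3}; g ≡ 0 at y ∈ ∅; common: ∅.
  x = 6: f ≡ 0 at y ∈ {4}; g ≡ 0 at y ∈ {2, 6}; common: ∅.
Collecting: common zeros = ∅, so the count is 0.
Comparison with the Bézout bound: 0 ≤ 2 = deg(f)·deg(g), as expected for curves with no common component (the affine F_7-count falls short of the bound because intersections may lie at infinity, over extension fields, or carry multiplicity).


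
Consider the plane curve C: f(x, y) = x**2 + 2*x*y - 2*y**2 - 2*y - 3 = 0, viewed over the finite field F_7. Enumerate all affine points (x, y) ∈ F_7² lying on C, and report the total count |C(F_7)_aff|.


Affine F_7-points: {(0, 1), (0, 5), (3, 3), (3, 6), (4, 5), (5, 1), (5, 3), (6, 6)}; count = 8.

For each of the 49 pairs (x, y) ∈ F_7², evaluate f(x, y) mod 7. Record the zeros.
  x = 0: [0↦4, 1↦0, 2↦6, 3↦1, 4↦6, 5↦0, 6↦4]  zeros at y ∈ {1, 5}
  x = 1: [0↦5, 1↦3, 2↦4, 3↦1, 4↦1, 5↦4, 6↦3]  zeros at y ∈ ∅
  x = 2: [0↦1, 1↦1, 2↦4, 3↦3, 4↦5, 5↦3, 6↦4]  zeros at y ∈ ∅
  x = 3: [0↦6, 1↦1, 2↦6, 3↦0, 4↦4, 5↦4, 6↦0]  zeros at y ∈ {3, 6}
  x = 4: [0↦6, 1↦3, 2↦3, 3↦6, 4↦5, 5↦0, 6↦5]  zeros at y ∈ {5}
  x = 5: [0↦1, 1↦0, 2↦2, 3↦0, 4↦1, 5↦5, 6↦5]  zeros at y ∈ {1, 3}
  x = 6: [0↦5, 1↦6, 2↦3, 3↦3, 4↦6, 5↦5, 6↦0]  zeros at y ∈ {6}
Collecting zeros: affine points = {(0, 1), (0, 5), (3, 3), (3, 6), (4, 5), (5, 1), (5, 3), (6, 6)}.
Total count |C(F_7)_aff| = 8.


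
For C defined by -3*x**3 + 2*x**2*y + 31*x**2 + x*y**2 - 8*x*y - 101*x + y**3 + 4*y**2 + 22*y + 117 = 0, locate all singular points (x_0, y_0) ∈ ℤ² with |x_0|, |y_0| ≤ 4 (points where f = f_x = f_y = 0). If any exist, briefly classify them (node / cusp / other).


Singular points: {(3, -2)}; classification: cusp.

Compute partial derivatives:
  f_x = -9*x**2 + 4*x*y + 62*x + y**2 - 8*y - 101.
  f_y = 2*x**2 + 2*x*y - 8*x + 3*y**2 + 8*y + 22.
Scan x_0 ∈ {−4, ..., 4}. For each x_0, f_y(x_0, y) is a polynomial in y; find its integer roots y ∈ {−4, ..., 4}, then test f_x and f at those candidates.
  x = -4: f_y(-4, y) = 3*y**2 + 86; no integer root y with |y| ≤ 4.
  x = -3: f_y(-3, y) = 3*y**2 + 2*y + 64; no integer root y with |y| ≤ 4.
  x = -2: f_y(-2, y) = 3*y**2 + 4*y + 46; no integer root y with |y| ≤ 4.
  x = -1: f_y(-1, y) = 3*y**2 + 6*y + 32; no integer root y with |y| ≤ 4.
  x = 0: f_y(0, y) = 3*y**2 + 8*y + 22; no integer root y with |y| ≤ 4.
  x = 1: f_y(1, y) = 3*y**2 + 10*y + 16; no integer root y with |y| ≤ 4.
  x = 2: f_y(2, y) = 3*y**2 + 12*y + 14; no integer root y with |y| ≤ 4.
  x = 3: f_y(3, y) = 3*y**2 + 14*y + 16; vanishes at y ∈ {-2}. (3, -2): f_x = 0, f = 0 — SINGULAR.
  x = 4: f_y(4, y) = 3*y**2 + 16*y + 22; no integer root y with |y| ≤ 4.
Only singular point on the grid: (3, -2).
Classify: substitute x = 3 + u, y = -2 + v and expand: f = -3*u**3 + 2*u**2*v + u*v**2 + v**3 + v**2.
No constant or linear terms (consistent with a singular point). Quadratic part: v**2. Cubic part: -3*u**3 + 2*u**2*v + u*v**2 + v**3.
The quadratic part v**2 is a perfect square, so there is a single (double) tangent line v = 0, i.e. y = -2. Restricting the cubic part to that line (v = 0) leaves -3*u**3 ≠ 0, so f is not divisible by v and the branch is v² ≈ 3*u**3 to lowest order — this is a cusp.
Classification: cusp.


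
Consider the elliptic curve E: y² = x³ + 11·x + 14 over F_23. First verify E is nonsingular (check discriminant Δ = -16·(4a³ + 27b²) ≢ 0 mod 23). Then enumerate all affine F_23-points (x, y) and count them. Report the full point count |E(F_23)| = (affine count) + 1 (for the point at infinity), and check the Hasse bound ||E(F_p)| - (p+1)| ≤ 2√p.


Affine points = {(1, 7), (1, 16), (8, 4), (8, 19), (13, 10), (13, 13), (15, 9), (15, 14), (16, 10), (16, 13), (17, 10), (17, 13), (18, 8), (18, 15), (20, 0), (22, 5), (22, 18)}; affine count = 17; |E(F_23)| = 18.

Discriminant check: Δ ∝ 4a³ + 27b² = 4·11³ + 27·14² = 4·1331 + 27·196 ≡ 13 (mod 23). Nonzero ⇒ E is nonsingular.
For each x ∈ F_23, compute rhs = x³ + 11·x + 14 mod 23, then count y ∈ F_23 with y² ≡ rhs.
  x = 0: rhs = 14, matching y values: none (0 points).
  x = 1: rhs = 3, matching y values: 7, 16 (2 points).
  x = 2: rhs = 21, matching y values: none (0 points).
  x = 3: rhs = 5, matching y values: none (0 points).
  x = 4: rhs = 7, matching y values: none (0 points).
  x = 5: rhs = 10, matching y values: none (0 points).
  x = 6: rhs = 20, matching y values: none (0 points).
  x = 7: rhs = 20, matching y values: none (0 points).
  x = 8: rhs = 16, matching y values: 4, 19 (2 points).
  x = 9: rhs = 14, matching y values: none (0 points).
  x = 10: rhs = 20, matching y values: none (0 points).
  x = 11: rhs = 17, matching y values: none (0 points).
  x = 12: rhs = 11, matching y values: none (0 points).
  x = 13: rhs = 8, matching y values: 10, 13 (2 points).
  x = 14: rhs = 14, matching y values: none (0 points).
  x = 15: rhs = 12, matching y values: 9, 14 (2 points).
  x = 16: rhs = 8, matching y values: 10, 13 (2 points).
  x = 17: rhs = 8, matching y values: 10, 13 (2 points).
  x = 18: rhs = 18, matching y values: 8, 15 (2 points).
  x = 19: rhs = 21, matching y values: none (0 points).
  x = 20: rhs = 0, matching y values: 0 (1 points).
  x = 21: rhs = 7, matching y values: none (0 points).
  x = 22: rhs = 2, matching y values: 5, 18 (2 points).
Total affine count: 17.
Full point count |E(F_23)| = 17 + 1 = 18.
Hasse bound: |18 − (23+1)| = |-6| = 6 ≤ 2√23 ≈ 9.5917 ✓.


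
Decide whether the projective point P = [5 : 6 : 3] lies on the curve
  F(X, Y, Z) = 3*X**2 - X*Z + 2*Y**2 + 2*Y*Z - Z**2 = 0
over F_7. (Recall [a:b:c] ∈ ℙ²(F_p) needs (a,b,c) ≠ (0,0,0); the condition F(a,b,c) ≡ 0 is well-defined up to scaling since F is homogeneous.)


F(5,6,3) ≡ 5 (mod 7); P is NOT on the curve.

Evaluate F(5, 6, 3) term-by-term (mod 7).
  3*X**2 ↦ 3·25·1·1 = 75
  -X*Z ↦ -1·5·1·3 = -15
  2*Y**2 ↦ 2·1·36·1 = 72
  2*Y*Z ↦ 2·1·6·3 = 36
  -Z**2 ↦ -1·1·1·9 = -9
Sum: F(5, 6, 3) = (75) + (-15) + (72) + (36) + (-9) = 159.
Reducing mod 7: 159 ≡ 5 (mod 7).
Since F(a, b, c) ≡ 5 ≠ 0 (mod 7), P does NOT lie on the curve.


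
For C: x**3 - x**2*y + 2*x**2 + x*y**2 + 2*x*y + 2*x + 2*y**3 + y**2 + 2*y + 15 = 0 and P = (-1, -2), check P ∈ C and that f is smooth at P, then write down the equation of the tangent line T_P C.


Tangent line at P: -3*x + 23*y + 43 = 0.

Step 1: f(-1, -2) = 0, so P lies on C.
Step 2: partial derivatives
  f_x(x, y) = 3*x**2 - 2*x*y + 4*x + y**2 + 2*y + 2, f_y(x, y) = -x**2 + 2*x*y + 2*x + 6*y**2 + 2*y + 2.
  f_x(P) = -3, f_y(P) = 23 (gradient nonzero, so P is smooth).
Step 3: tangent line at P: -3·(x − -1) + 23·(y − -2) = 0.
Expanding: -3*x + 23*y + 43 = 0.


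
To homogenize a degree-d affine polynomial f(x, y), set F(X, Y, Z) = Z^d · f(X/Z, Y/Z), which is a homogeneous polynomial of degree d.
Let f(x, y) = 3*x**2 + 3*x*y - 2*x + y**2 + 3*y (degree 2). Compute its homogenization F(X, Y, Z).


F(X, Y, Z) = 3*X**2 + 3*X*Y - 2*X*Z + Y**2 + 3*Y*Z

deg(f) = 2.
Substitute x = X/Z, y = Y/Z into f, then multiply by Z^2.
  monomial 3·x^2·y^0 ↦ 3·X^2·Y^0·Z^0.
  monomial 3·x^1·y^1 ↦ 3·X^1·Y^1·Z^0.
  monomial -2·x^1·y^0 ↦ -2·X^1·Y^0·Z^1.
  monomial 1·x^0·y^2 ↦ 1·X^0·Y^2·Z^0.
  monomial 3·x^0·y^1 ↦ 3·X^0·Y^1·Z^1.
Collecting: F(X, Y, Z) = 3*X**2 + 3*X*Y - 2*X*Z + Y**2 + 3*Y*Z.


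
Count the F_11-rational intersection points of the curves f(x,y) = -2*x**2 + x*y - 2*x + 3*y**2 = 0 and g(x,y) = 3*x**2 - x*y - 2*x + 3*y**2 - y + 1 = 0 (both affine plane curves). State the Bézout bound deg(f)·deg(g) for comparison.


Common zeros: {(3, 5)}; count = 1; Bézout bound = 4.

deg(f) = 2, deg(g) = 2, so Bézout bound = 4.
Scan x ∈ F_11. For each x, list the y ∈ F_11 with f(x, y) ≡ 0 and those with g(x, y) ≡ 0 (mod 11); the common zeros in that column are the intersection.
  x = 0: f ≡ 0 at y ∈ {0}; g ≡ 0 at y ∈ {2}; common: ∅.
  x = 1: f ≡ 0 at y ∈ {1, 6}; g ≡ 0 at y ∈ ∅; common: ∅.
  x = 2: f ≡ 0 at y ∈ {4, 10}; g ≡ 0 at y ∈ {6}; common: ∅.
  x = 3: f ≡ 0 at y ∈ {5}; g ≡ 0 at y ∈ {0, 5}; common: {5}.
  x = 4: f ≡ 0 at y ∈ {1, 5}; g ≡ 0 at y ∈ ∅; common: ∅.
  x = 5: f ≡ 0 at y ∈ ∅; g ≡ 0 at y ∈ {0, 2}; common: ∅.
  x = 6: f ≡ 0 at y ∈ ∅; g ≡ 0 at y ∈ ∅; common: ∅.
  x = 7: f ≡ 0 at y ∈ ∅; g ≡ 0 at y ∈ ∅; common: ∅.
  x = 8: f ≡ 0 at y ∈ ∅; g ≡ 0 at y ∈ {6, 8}; common: ∅.
  x = 9: f ≡ 0 at y ∈ ∅; g ≡ 0 at y ∈ ∅; common: ∅.
  x = 10: f ≡ 0 at y ∈ {0, 4}; g ≡ 0 at y ∈ {3, 8}; common: ∅.
Collecting: common zeros = {(3, 5)}, so the count is 1.
Comparison with the Bézout bound: 1 ≤ 4 = deg(f)·deg(g), as expected for curves with no common component (the affine F_11-count falls short of the bound because intersections may lie at infinity, over extension fields, or carry multiplicity).


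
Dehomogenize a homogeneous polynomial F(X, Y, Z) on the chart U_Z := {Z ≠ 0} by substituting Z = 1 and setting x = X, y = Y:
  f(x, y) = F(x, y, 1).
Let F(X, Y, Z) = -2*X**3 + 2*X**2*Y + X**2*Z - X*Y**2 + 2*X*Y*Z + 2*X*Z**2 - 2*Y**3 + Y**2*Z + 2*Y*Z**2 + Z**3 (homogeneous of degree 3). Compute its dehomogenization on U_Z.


f(x, y) = -2*x**3 + 2*x**2*y + x**2 - x*y**2 + 2*x*y + 2*x - 2*y**3 + y**2 + 2*y + 1

On U_Z we set Z = 1. Each monomial c·X^i·Y^j·Z^k in F becomes c·x^i·y^j·1^k = c·x^i·y^j.
Substituting Z = 1: F(X, Y, 1) = -2*x**3 + 2*x**2*y + x**2 - x*y**2 + 2*x*y + 2*x - 2*y**3 + y**2 + 2*y + 1.
Note: deg(f) ≤ deg(F) = 3; strict inequality happens when F is divisible by Z (lost terms).


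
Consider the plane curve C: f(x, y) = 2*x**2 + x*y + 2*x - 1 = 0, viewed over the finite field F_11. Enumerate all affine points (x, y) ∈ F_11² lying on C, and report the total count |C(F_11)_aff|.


Affine F_11-points: {(1, 8), (2, 0), (3, 7), (4, 4), (5, 8), (6, 10), (7, 3), (8, 0), (9, 7), (10, 10)}; count = 10.

For each of the 121 pairs (x, y) ∈ F_11², evaluate f(x, y) mod 11. Record the zeros.
  x = 0: [0↦10, 1↦10, 2↦10, 3↦10, 4↦10, 5↦10, 6↦10, 7↦10, 8↦10, 9↦10, 10↦10]  zeros at y ∈ ∅
  x = 1: [0↦3, 1↦4, 2↦5, 3↦6, 4↦7, 5↦8, 6↦9, 7↦10, 8↦0, 9↦1, 10↦2]  zeros at y ∈ {8}
  x = 2: [0↦0, 1↦2, 2↦4, 3↦6, 4↦8, 5↦10, 6↦1, 7↦3, 8↦5, 9↦7, 10↦9]  zeros at y ∈ {0}
  x = 3: [0↦1, 1↦4, 2↦7, 3↦10, 4↦2, 5↦5, 6↦8, 7↦0, 8↦3, 9↦6, 10↦9]  zeros at y ∈ {7}
  x = 4: [0↦6, 1↦10, 2↦3, 3↦7, 4↦0, 5↦4, 6↦8, 7↦1, 8↦5, 9↦9, 10↦2]  zeros at y ∈ {4}
  x = 5: [0↦4, 1↦9, 2↦3, 3↦8, 4↦2, 5↦7, 6↦1, 7↦6, 8↦0, 9↦5, 10↦10]  zeros at y ∈ {8}
  x = 6: [0↦6, 1↦1, 2↦7, 3↦2, 4↦8, 5↦3, 6↦9, 7↦4, 8↦10, 9↦5, 10↦0]  zeros at y ∈ {10}
  x = 7: [0↦1, 1↦8, 2↦4, 3↦0, 4↦7, 5↦3, 6↦10, 7↦6, 8↦2, 9↦9, 10↦5]  zeros at y ∈ {3}
  x = 8: [0↦0, 1↦8, 2↦5, 3↦2, 4↦10, 5↦7, 6↦4, 7↦1, 8↦9, 9↦6, 10↦3]  zeros at y ∈ {0}
  x = 9: [0↦3, 1↦1, 2↦10, 3↦8, 4↦6, 5↦4, 6↦2, 7↦0, 8↦9, 9↦7, 10↦5]  zeros at y ∈ {7}
  x = 10: [0↦10, 1↦9, 2↦8, 3↦7, 4↦6, 5↦5, 6↦4, 7↦3, 8↦2, 9↦1, 10↦0]  zeros at y ∈ {10}
Collecting zeros: affine points = {(1, 8), (2, 0), (3, 7), (4, 4), (5, 8), (6, 10), (7, 3), (8, 0), (9, 7), (10, 10)}.
Total count |C(F_11)_aff| = 10.


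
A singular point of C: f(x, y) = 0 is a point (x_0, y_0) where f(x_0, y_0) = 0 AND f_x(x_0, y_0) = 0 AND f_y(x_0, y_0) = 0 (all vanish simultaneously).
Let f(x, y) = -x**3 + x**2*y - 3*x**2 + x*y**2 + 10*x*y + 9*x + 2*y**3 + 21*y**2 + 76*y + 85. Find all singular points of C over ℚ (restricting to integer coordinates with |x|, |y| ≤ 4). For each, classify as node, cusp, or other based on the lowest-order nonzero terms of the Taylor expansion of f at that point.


Singular points: {(-2, -3)}; classification: cusp.

Compute partial derivatives:
  f_x = -3*x**2 + 2*x*y - 6*x + y**2 + 10*y + 9.
  f_y = x**2 + 2*x*y + 10*x + 6*y**2 + 42*y + 76.
Scan x_0 ∈ {−4, ..., 4}. For each x_0, f_y(x_0, y) is a polynomial in y; find its integer roots y ∈ {−4, ..., 4}, then test f_x and f at those candidates.
  x = -4: f_y(-4, y) = 6*y**2 + 34*y + 52; no integer root y with |y| ≤ 4.
  x = -3: f_y(-3, y) = 6*y**2 + 36*y + 55; no integer root y with |y| ≤ 4.
  x = -2: f_y(-2, y) = 6*y**2 + 38*y + 60; vanishes at y ∈ {-3}. (-2, -3): f_x = 0, f = 0 — SINGULAR.
  x = -1: f_y(-1, y) = 6*y**2 + 40*y + 67; no integer root y with |y| ≤ 4.
  x = 0: f_y(0, y) = 6*y**2 + 42*y + 76; no integer root y with |y| ≤ 4.
  x = 1: f_y(1, y) = 6*y**2 + 44*y + 87; no integer root y with |y| ≤ 4.
  x = 2: f_y(2, y) = 6*y**2 + 46*y + 100; no integer root y with |y| ≤ 4.
  x = 3: f_y(3, y) = 6*y**2 + 48*y + 115; no integer root y with |y| ≤ 4.
  x = 4: f_y(4, y) = 6*y**2 + 50*y + 132; no integer root y with |y| ≤ 4.
Only singular point on the grid: (-2, -3).
Classify: substitute x = -2 + u, y = -3 + v and expand: f = -u**3 + u**2*v + u*v**2 + 2*v**3 + v**2.
No constant or linear terms (consistent with a singular point). Quadratic part: v**2. Cubic part: -u**3 + u**2*v + u*v**2 + 2*v**3.
The quadratic part v**2 is a perfect square, so there is a single (double) tangent line v = 0, i.e. y = -3. Restricting the cubic part to that line (v = 0) leaves -u**3 ≠ 0, so f is not divisible by v and the branch is v² ≈ u**3 to lowest order — this is a cusp.
Classification: cusp.


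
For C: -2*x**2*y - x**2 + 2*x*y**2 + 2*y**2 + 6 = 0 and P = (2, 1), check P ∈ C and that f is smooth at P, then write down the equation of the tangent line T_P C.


Tangent line at P: -10*x + 4*y + 16 = 0.

Step 1: f(2, 1) = 0, so P lies on C.
Step 2: partial derivatives
  f_x(x, y) = -4*x*y - 2*x + 2*y**2, f_y(x, y) = -2*x**2 + 4*x*y + 4*y.
  f_x(P) = -10, f_y(P) = 4 (gradient nonzero, so P is smooth).
Step 3: tangent line at P: -10·(x − 2) + 4·(y − 1) = 0.
Expanding: -10*x + 4*y + 16 = 0.


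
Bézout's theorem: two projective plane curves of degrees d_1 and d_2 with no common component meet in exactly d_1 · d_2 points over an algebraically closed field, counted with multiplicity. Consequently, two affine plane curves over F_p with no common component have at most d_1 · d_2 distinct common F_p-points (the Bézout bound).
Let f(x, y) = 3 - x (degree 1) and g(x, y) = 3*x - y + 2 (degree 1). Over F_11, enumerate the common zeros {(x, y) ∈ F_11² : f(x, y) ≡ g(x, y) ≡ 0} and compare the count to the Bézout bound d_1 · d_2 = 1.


Common zeros: {(3, 0)}; count = 1; Bézout bound = 1.

deg(f) = 1, deg(g) = 1, so Bézout bound = 1.
Scan x ∈ F_11. For each x, list the y ∈ F_11 with f(x, y) ≡ 0 and those with g(x, y) ≡ 0 (mod 11); the common zeros in that column are the intersection.
  x = 0: f ≡ 0 at y ∈ ∅; g ≡ 0 at y ∈ {2}; common: ∅.
  x = 1: f ≡ 0 at y ∈ ∅; g ≡ 0 at y ∈ {5}; common: ∅.
  x = 2: f ≡ 0 at y ∈ ∅; g ≡ 0 at y ∈ {8}; common: ∅.
  x = 3: f ≡ 0 at y ∈ {0, 1, 2, 3, 4, 5, 6, 7, 8, 9, 10}; g ≡ 0 at y ∈ {0}; common: {0}.
  x = 4: f ≡ 0 at y ∈ ∅; g ≡ 0 at y ∈ {3}; common: ∅.
  x = 5: f ≡ 0 at y ∈ ∅; g ≡ 0 at y ∈ {6}; common: ∅.
  x = 6: f ≡ 0 at y ∈ ∅; g ≡ 0 at y ∈ {9}; common: ∅.
  x = 7: f ≡ 0 at y ∈ ∅; g ≡ 0 at y ∈ {1}; common: ∅.
  x = 8: f ≡ 0 at y ∈ ∅; g ≡ 0 at y ∈ {4}; common: ∅.
  x = 9: f ≡ 0 at y ∈ ∅; g ≡ 0 at y ∈ {7}; common: ∅.
  x = 10: f ≡ 0 at y ∈ ∅; g ≡ 0 at y ∈ {10}; common: ∅.
Collecting: common zeros = {(3, 0)}, so the count is 1.
Comparison with the Bézout bound: 1 ≤ 1 = deg(f)·deg(g), as expected for curves with no common component (the bound is attained).


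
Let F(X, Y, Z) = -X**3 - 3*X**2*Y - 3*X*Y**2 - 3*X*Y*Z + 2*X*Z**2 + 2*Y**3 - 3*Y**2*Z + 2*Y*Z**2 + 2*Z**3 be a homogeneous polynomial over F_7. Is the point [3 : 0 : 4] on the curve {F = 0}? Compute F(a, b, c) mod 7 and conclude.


F(3,0,4) ≡ 1 (mod 7); P is NOT on the curve.

Evaluate F(3, 0, 4) term-by-term (mod 7).
  -X**3 ↦ -1·27·1·1 = -27
  -3*X**2*Y ↦ -3·9·0·1 = 0
  -3*X*Y**2 ↦ -3·3·0·1 = 0
  -3*X*Y*Z ↦ -3·3·0·4 = 0
  2*X*Z**2 ↦ 2·3·1·16 = 96
  2*Y**3 ↦ 2·1·0·1 = 0
  -3*Y**2*Z ↦ -3·1·0·4 = 0
  2*Y*Z**2 ↦ 2·1·0·16 = 0
  2*Z**3 ↦ 2·1·1·64 = 128
Sum: F(3, 0, 4) = (-27) + (0) + (0) + (0) + (96) + (0) + (0) + (0) + (128) = 197.
Reducing mod 7: 197 ≡ 1 (mod 7).
Since F(a, b, c) ≡ 1 ≠ 0 (mod 7), P does NOT lie on the curve.


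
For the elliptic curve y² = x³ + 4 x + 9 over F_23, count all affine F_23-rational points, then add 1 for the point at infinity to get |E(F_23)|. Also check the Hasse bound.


Affine points = {(0, 3), (0, 20), (2, 5), (2, 18), (3, 5), (3, 18), (5, 4), (5, 19), (7, 9), (7, 14), (8, 1), (8, 22), (11, 2), (11, 21), (13, 2), (13, 21), (14, 7), (14, 16), (16, 11), (16, 12), (18, 5), (18, 18), (20, 4), (20, 19), (21, 4), (21, 19), (22, 2), (22, 21)}; affine count = 28; |E(F_23)| = 29.

Discriminant check: Δ ∝ 4a³ + 27b² = 4·4³ + 27·9² = 4·64 + 27·81 ≡ 5 (mod 23). Nonzero ⇒ E is nonsingular.
For each x ∈ F_23, compute rhs = x³ + 4·x + 9 mod 23, then count y ∈ F_23 with y² ≡ rhs.
  x = 0: rhs = 9, matching y values: 3, 20 (2 points).
  x = 1: rhs = 14, matching y values: none (0 points).
  x = 2: rhs = 2, matching y values: 5, 18 (2 points).
  x = 3: rhs = 2, matching y values: 5, 18 (2 points).
  x = 4: rhs = 20, matching y values: none (0 points).
  x = 5: rhs = 16, matching y values: 4, 19 (2 points).
  x = 6: rhs = 19, matching y values: none (0 points).
  x = 7: rhs = 12, matching y values: 9, 14 (2 points).
  x = 8: rhs = 1, matching y values: 1, 22 (2 points).
  x = 9: rhs = 15, matching y values: none (0 points).
  x = 10: rhs = 14, matching y values: none (0 points).
  x = 11: rhs = 4, matching y values: 2, 21 (2 points).
  x = 12: rhs = 14, matching y values: none (0 points).
  x = 13: rhs = 4, matching y values: 2, 21 (2 points).
  x = 14: rhs = 3, matching y values: 7, 16 (2 points).
  x = 15: rhs = 17, matching y values: none (0 points).
  x = 16: rhs = 6, matching y values: 11, 12 (2 points).
  x = 17: rhs = 22, matching y values: none (0 points).
  x = 18: rhs = 2, matching y values: 5, 18 (2 points).
  x = 19: rhs = 21, matching y values: none (0 points).
  x = 20: rhs = 16, matching y values: 4, 19 (2 points).
  x = 21: rhs = 16, matching y values: 4, 19 (2 points).
  x = 22: rhs = 4, matching y values: 2, 21 (2 points).
Total affine count: 28.
Full point count |E(F_23)| = 28 + 1 = 29.
Hasse bound: |29 − (23+1)| = |5| = 5 ≤ 2√23 ≈ 9.5917 ✓.


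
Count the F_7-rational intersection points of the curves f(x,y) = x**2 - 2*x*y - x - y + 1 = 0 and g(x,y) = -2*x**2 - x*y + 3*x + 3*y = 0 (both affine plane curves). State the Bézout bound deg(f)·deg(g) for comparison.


Common zeros: {(2, 2), (5, 0)}; count = 2; Bézout bound = 4.

deg(f) = 2, deg(g) = 2, so Bézout bound = 4.
Scan x ∈ F_7. For each x, list the y ∈ F_7 with f(x, y) ≡ 0 and those with g(x, y) ≡ 0 (mod 7); the common zeros in that column are the intersection.
  x = 0: f ≡ 0 at y ∈ {1}; g ≡ 0 at y ∈ {0}; common: ∅.
  x = 1: f ≡ 0 at y ∈ {5}; g ≡ 0 at y ∈ {3}; common: ∅.
  x = 2: f ≡ 0 at y ∈ {2}; g ≡ 0 at y ∈ {2}; common: {2}.
  x = 3: f ≡ 0 at y ∈ {0, 1, 2, 3, 4, 5, 6}; g ≡ 0 at y ∈ ∅; common: ∅.
  x = 4: f ≡ 0 at y ∈ {3}; g ≡ 0 at y ∈ {1}; common: ∅.
  x = 5: f ≡ 0 at y ∈ {0}; g ≡ 0 at y ∈ {0}; common: {0}.
  x = 6: f ≡ 0 at y ∈ {4}; g ≡ 0 at y ∈ {3}; common: ∅.
Collecting: common zeros = {(2, 2), (5, 0)}, so the count is 2.
Comparison with the Bézout bound: 2 ≤ 4 = deg(f)·deg(g), as expected for curves with no common component (the affine F_7-count falls short of the bound because intersections may lie at infinity, over extension fields, or carry multiplicity).


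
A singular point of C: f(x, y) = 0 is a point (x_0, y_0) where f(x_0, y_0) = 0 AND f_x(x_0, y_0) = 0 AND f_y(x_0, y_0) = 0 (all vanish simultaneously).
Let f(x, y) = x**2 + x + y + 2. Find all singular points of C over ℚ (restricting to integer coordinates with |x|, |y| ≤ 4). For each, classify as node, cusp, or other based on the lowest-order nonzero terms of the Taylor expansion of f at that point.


No singular points in the scanned grid; C is smooth there.

Compute partial derivatives:
  f_x = 2*x + 1.
  f_y = 1.
f_y = 1 is a nonzero constant, so f_y never vanishes: no point (x, y) can satisfy f = f_x = f_y = 0. In particular no (x, y) ∈ {−4, ..., 4}² is singular; the curve is smooth.


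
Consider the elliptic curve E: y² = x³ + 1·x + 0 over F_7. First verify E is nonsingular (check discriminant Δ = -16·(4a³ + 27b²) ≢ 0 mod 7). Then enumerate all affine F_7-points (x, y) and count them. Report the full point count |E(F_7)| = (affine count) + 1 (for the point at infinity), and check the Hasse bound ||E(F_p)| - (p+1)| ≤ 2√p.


Affine points = {(0, 0), (1, 3), (1, 4), (3, 3), (3, 4), (5, 2), (5, 5)}; affine count = 7; |E(F_7)| = 8.

Discriminant check: Δ ∝ 4a³ + 27b² = 4·1³ + 27·0² = 4·1 + 27·0 ≡ 4 (mod 7). Nonzero ⇒ E is nonsingular.
For each x ∈ F_7, compute rhs = x³ + 1·x + 0 mod 7, then count y ∈ F_7 with y² ≡ rhs.
  x = 0: rhs = 0, matching y values: 0 (1 points).
  x = 1: rhs = 2, matching y values: 3, 4 (2 points).
  x = 2: rhs = 3, matching y values: none (0 points).
  x = 3: rhs = 2, matching y values: 3, 4 (2 points).
  x = 4: rhs = 5, matching y values: none (0 points).
  x = 5: rhs = 4, matching y values: 2, 5 (2 points).
  x = 6: rhs = 5, matching y values: none (0 points).
Total affine count: 7.
Full point count |E(F_7)| = 7 + 1 = 8.
Hasse bound: |8 − (7+1)| = |0| = 0 ≤ 2√7 ≈ 5.2915 ✓.


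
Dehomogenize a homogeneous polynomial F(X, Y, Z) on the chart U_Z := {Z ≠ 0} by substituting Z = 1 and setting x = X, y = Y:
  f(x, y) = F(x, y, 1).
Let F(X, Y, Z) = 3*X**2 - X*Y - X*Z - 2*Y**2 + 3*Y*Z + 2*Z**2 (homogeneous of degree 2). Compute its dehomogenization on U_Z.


f(x, y) = 3*x**2 - x*y - x - 2*y**2 + 3*y + 2

On U_Z we set Z = 1. Each monomial c·X^i·Y^j·Z^k in F becomes c·x^i·y^j·1^k = c·x^i·y^j.
Substituting Z = 1: F(X, Y, 1) = 3*x**2 - x*y - x - 2*y**2 + 3*y + 2.
Note: deg(f) ≤ deg(F) = 2; strict inequality happens when F is divisible by Z (lost terms).


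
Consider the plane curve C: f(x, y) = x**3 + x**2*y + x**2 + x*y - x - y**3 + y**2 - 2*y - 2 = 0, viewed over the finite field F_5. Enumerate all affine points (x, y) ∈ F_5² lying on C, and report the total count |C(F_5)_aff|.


Affine F_5-points: {(0, 2), (1, 2), (4, 3)}; count = 3.

For each of the 25 pairs (x, y) ∈ F_5², evaluate f(x, y) mod 5. Record the zeros.
  x = 0: [0↦3, 1↦1, 2↦0, 3↦4, 4↦2]  zeros at y ∈ {2}
  x = 1: [0↦4, 1↦4, 2↦0, 3↦1, 4↦1]  zeros at y ∈ {2}
  x = 2: [0↦3, 1↦2, 2↦2, 3↦2, 4↦1]  zeros at y ∈ ∅
  x = 3: [0↦1, 1↦1, 2↦2, 3↦3, 4↦3]  zeros at y ∈ ∅
  x = 4: [0↦4, 1↦2, 2↦1, 3↦0, 4↦3]  zeros at y ∈ {3}
Collecting zeros: affine points = {(0, 2), (1, 2), (4, 3)}.
Total count |C(F_5)_aff| = 3.


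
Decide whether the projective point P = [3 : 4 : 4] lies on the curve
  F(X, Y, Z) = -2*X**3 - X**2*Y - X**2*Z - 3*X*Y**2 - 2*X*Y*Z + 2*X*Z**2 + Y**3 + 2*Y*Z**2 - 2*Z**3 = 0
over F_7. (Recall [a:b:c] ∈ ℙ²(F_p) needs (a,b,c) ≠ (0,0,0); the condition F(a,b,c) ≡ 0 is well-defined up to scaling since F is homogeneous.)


F(3,4,4) ≡ 4 (mod 7); P is NOT on the curve.

Evaluate F(3, 4, 4) term-by-term (mod 7).
  -2*X**3 ↦ -2·27·1·1 = -54
  -X**2*Y ↦ -1·9·4·1 = -36
  -X**2*Z ↦ -1·9·1·4 = -36
  -3*X*Y**2 ↦ -3·3·16·1 = -144
  -2*X*Y*Z ↦ -2·3·4·4 = -96
  2*X*Z**2 ↦ 2·3·1·16 = 96
  Y**3 ↦ 1·1·64·1 = 64
  2*Y*Z**2 ↦ 2·1·4·16 = 128
  -2*Z**3 ↦ -2·1·1·64 = -128
Sum: F(3, 4, 4) = (-54) + (-36) + (-36) + (-144) + (-96) + (96) + (64) + (128) + (-128) = -206.
Reducing mod 7: -206 ≡ 4 (mod 7).
Since F(a, b, c) ≡ 4 ≠ 0 (mod 7), P does NOT lie on the curve.


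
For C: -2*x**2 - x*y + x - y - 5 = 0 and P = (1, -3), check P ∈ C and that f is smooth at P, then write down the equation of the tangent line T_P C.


Tangent line at P: -2*y - 6 = 0.

Step 1: f(1, -3) = 0, so P lies on C.
Step 2: partial derivatives
  f_x(x, y) = -4*x - y + 1, f_y(x, y) = -x - 1.
  f_x(P) = 0, f_y(P) = -2 (gradient nonzero, so P is smooth).
Step 3: tangent line at P: 0·(x − 1) + -2·(y − -3) = 0.
Expanding: -2*y - 6 = 0.


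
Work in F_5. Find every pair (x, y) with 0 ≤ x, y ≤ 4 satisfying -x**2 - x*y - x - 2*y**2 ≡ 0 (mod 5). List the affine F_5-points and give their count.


Affine F_5-points: {(0, 0), (1, 1), (2, 1), (2, 3), (4, 0), (4, 3)}; count = 6.

For each of the 25 pairs (x, y) ∈ F_5², evaluate f(x, y) mod 5. Record the zeros.
  x = 0: [0↦0, 1↦3, 2↦2, 3↦2, 4↦3]  zeros at y ∈ {0}
  x = 1: [0↦3, 1↦0, 2↦3, 3↦2, 4↦2]  zeros at y ∈ {1}
  x = 2: [0↦4, 1↦0, 2↦2, 3↦0, 4↦4]  zeros at y ∈ {1, 3}
  x = 3: [0↦3, 1↦3, 2↦4, 3↦1, 4↦4]  zeros at y ∈ ∅
  x = 4: [0↦0, 1↦4, 2↦4, 3↦0, 4↦2]  zeros at y ∈ {0, 3}
Collecting zeros: affine points = {(0, 0), (1, 1), (2, 1), (2, 3), (4, 0), (4, 3)}.
Total count |C(F_5)_aff| = 6.


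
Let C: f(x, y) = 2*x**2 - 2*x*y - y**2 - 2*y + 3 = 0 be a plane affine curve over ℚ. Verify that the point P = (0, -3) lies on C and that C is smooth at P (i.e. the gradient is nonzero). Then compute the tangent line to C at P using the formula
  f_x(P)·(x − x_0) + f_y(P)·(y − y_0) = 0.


Tangent line at P: 6*x + 4*y + 12 = 0.

Step 1: f(0, -3) = 0, so P lies on C.
Step 2: partial derivatives
  f_x(x, y) = 4*x - 2*y, f_y(x, y) = -2*x - 2*y - 2.
  f_x(P) = 6, f_y(P) = 4 (gradient nonzero, so P is smooth).
Step 3: tangent line at P: 6·(x − 0) + 4·(y − -3) = 0.
Expanding: 6*x + 4*y + 12 = 0.


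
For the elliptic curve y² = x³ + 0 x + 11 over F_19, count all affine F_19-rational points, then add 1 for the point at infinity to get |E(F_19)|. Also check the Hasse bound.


Affine points = {(0, 7), (0, 12), (2, 0), (3, 0), (10, 2), (10, 17), (13, 2), (13, 17), (14, 0), (15, 2), (15, 17)}; affine count = 11; |E(F_19)| = 12.

Discriminant check: Δ ∝ 4a³ + 27b² = 4·0³ + 27·11² = 4·0 + 27·121 ≡ 18 (mod 19). Nonzero ⇒ E is nonsingular.
For each x ∈ F_19, compute rhs = x³ + 0·x + 11 mod 19, then count y ∈ F_19 with y² ≡ rhs.
  x = 0: rhs = 11, matching y values: 7, 12 (2 points).
  x = 1: rhs = 12, matching y values: none (0 points).
  x = 2: rhs = 0, matching y values: 0 (1 points).
  x = 3: rhs = 0, matching y values: 0 (1 points).
  x = 4: rhs = 18, matching y values: none (0 points).
  x = 5: rhs = 3, matching y values: none (0 points).
  x = 6: rhs = 18, matching y values: none (0 points).
  x = 7: rhs = 12, matching y values: none (0 points).
  x = 8: rhs = 10, matching y values: none (0 points).
  x = 9: rhs = 18, matching y values: none (0 points).
  x = 10: rhs = 4, matching y values: 2, 17 (2 points).
  x = 11: rhs = 12, matching y values: none (0 points).
  x = 12: rhs = 10, matching y values: none (0 points).
  x = 13: rhs = 4, matching y values: 2, 17 (2 points).
  x = 14: rhs = 0, matching y values: 0 (1 points).
  x = 15: rhs = 4, matching y values: 2, 17 (2 points).
  x = 16: rhs = 3, matching y values: none (0 points).
  x = 17: rhs = 3, matching y values: none (0 points).
  x = 18: rhs = 10, matching y values: none (0 points).
Total affine count: 11.
Full point count |E(F_19)| = 11 + 1 = 12.
Hasse bound: |12 − (19+1)| = |-8| = 8 ≤ 2√19 ≈ 8.7178 ✓.


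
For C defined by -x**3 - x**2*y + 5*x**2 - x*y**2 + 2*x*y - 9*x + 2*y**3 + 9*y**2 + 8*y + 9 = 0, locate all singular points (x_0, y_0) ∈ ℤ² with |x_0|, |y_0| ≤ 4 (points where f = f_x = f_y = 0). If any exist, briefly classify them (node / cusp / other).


Singular points: {(2, -1)}; classification: cusp.

Compute partial derivatives:
  f_x = -3*x**2 - 2*x*y + 10*x - y**2 + 2*y - 9.
  f_y = -x**2 - 2*x*y + 2*x + 6*y**2 + 18*y + 8.
Scan x_0 ∈ {−4, ..., 4}. For each x_0, f_y(x_0, y) is a polynomial in y; find its integer roots y ∈ {−4, ..., 4}, then test f_x and f at those candidates.
  x = -4: f_y(-4, y) = 6*y**2 + 26*y - 16; no integer root y with |y| ≤ 4.
  x = -3: f_y(-3, y) = 6*y**2 + 24*y - 7; no integer root y with |y| ≤ 4.
  x = -2: f_y(-2, y) = 6*y**2 + 22*y; vanishes at y ∈ {0}. (-2, 0): f_x = -41 ≠ 0.
  x = -1: f_y(-1, y) = 6*y**2 + 20*y + 5; no integer root y with |y| ≤ 4.
  x = 0: f_y(0, y) = 6*y**2 + 18*y + 8; no integer root y with |y| ≤ 4.
  x = 1: f_y(1, y) = 6*y**2 + 16*y + 9; no integer root y with |y| ≤ 4.
  x = 2: f_y(2, y) = 6*y**2 + 14*y + 8; vanishes at y ∈ {-1}. (2, -1): f_x = 0, f = 0 — SINGULAR.
  x = 3: f_y(3, y) = 6*y**2 + 12*y + 5; no integer root y with |y| ≤ 4.
  x = 4: f_y(4, y) = 6*y**2 + 10*y; vanishes at y ∈ {0}. (4, 0): f_x = -17 ≠ 0.
Only singular point on the grid: (2, -1).
Classify: substitute x = 2 + u, y = -1 + v and expand: f = -u**3 - u**2*v - u*v**2 + 2*v**3 + v**2.
No constant or linear terms (consistent with a singular point). Quadratic part: v**2. Cubic part: -u**3 - u**2*v - u*v**2 + 2*v**3.
The quadratic part v**2 is a perfect square, so there is a single (double) tangent line v = 0, i.e. y = -1. Restricting the cubic part to that line (v = 0) leaves -u**3 ≠ 0, so f is not divisible by v and the branch is v² ≈ u**3 to lowest order — this is a cusp.
Classification: cusp.


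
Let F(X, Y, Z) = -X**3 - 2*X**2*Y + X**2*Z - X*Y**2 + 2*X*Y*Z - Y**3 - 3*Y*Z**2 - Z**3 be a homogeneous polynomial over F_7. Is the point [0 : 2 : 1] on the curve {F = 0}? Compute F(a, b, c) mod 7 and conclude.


F(0,2,1) ≡ 6 (mod 7); P is NOT on the curve.

Evaluate F(0, 2, 1) term-by-term (mod 7).
  -X**3 ↦ -1·0·1·1 = 0
  -2*X**2*Y ↦ -2·0·2·1 = 0
  X**2*Z ↦ 1·0·1·1 = 0
  -X*Y**2 ↦ -1·0·4·1 = 0
  2*X*Y*Z ↦ 2·0·2·1 = 0
  -Y**3 ↦ -1·1·8·1 = -8
  -3*Y*Z**2 ↦ -3·1·2·1 = -6
  -Z**3 ↦ -1·1·1·1 = -1
Sum: F(0, 2, 1) = (0) + (0) + (0) + (0) + (0) + (-8) + (-6) + (-1) = -15.
Reducing mod 7: -15 ≡ 6 (mod 7).
Since F(a, b, c) ≡ 6 ≠ 0 (mod 7), P does NOT lie on the curve.


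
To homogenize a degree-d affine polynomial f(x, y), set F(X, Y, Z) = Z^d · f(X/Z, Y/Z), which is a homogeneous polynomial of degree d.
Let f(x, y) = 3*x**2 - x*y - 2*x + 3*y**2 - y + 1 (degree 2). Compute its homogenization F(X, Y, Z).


F(X, Y, Z) = 3*X**2 - X*Y - 2*X*Z + 3*Y**2 - Y*Z + Z**2

deg(f) = 2.
Substitute x = X/Z, y = Y/Z into f, then multiply by Z^2.
  monomial 3·x^2·y^0 ↦ 3·X^2·Y^0·Z^0.
  monomial -1·x^1·y^1 ↦ -1·X^1·Y^1·Z^0.
  monomial -2·x^1·y^0 ↦ -2·X^1·Y^0·Z^1.
  monomial 3·x^0·y^2 ↦ 3·X^0·Y^2·Z^0.
  monomial -1·x^0·y^1 ↦ -1·X^0·Y^1·Z^1.
  monomial 1·x^0·y^0 ↦ 1·X^0·Y^0·Z^2.
Collecting: F(X, Y, Z) = 3*X**2 - X*Y - 2*X*Z + 3*Y**2 - Y*Z + Z**2.


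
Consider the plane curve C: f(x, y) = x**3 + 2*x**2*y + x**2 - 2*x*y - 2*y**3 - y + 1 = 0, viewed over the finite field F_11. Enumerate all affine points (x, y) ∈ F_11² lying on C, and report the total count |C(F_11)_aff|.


Affine F_11-points: {(1, 1), (3, 7), (4, 8), (5, 8), (6, 0), (7, 8), (9, 5), (10, 3), (10, 9), (10, 10)}; count = 10.

For each of the 121 pairs (x, y) ∈ F_11², evaluate f(x, y) mod 11. Record the zeros.
  x = 0: [0↦1, 1↦9, 2↦5, 3↦10, 4↦1, 5↦10, 6↦3, 7↦1, 8↦3, 9↦8, 10↦4]  zeros at y ∈ ∅
  x = 1: [0↦3, 1↦0, 2↦7, 3↦1, 4↦3, 5↦1, 6↦5, 7↦3, 8↦5, 9↦10, 10↦6]  zeros at y ∈ {1}
  x = 2: [0↦2, 1↦3, 2↦3, 3↦1, 4↦7, 5↦9, 6↦6, 7↦8, 8↦3, 9↦1, 10↦1]  zeros at y ∈ ∅
  x = 3: [0↦4, 1↦2, 2↦10, 3↦5, 4↦8, 5↦7, 6↦1, 7↦0, 8↦3, 9↦9, 10↦6]  zeros at y ∈ {7}
  x = 4: [0↦4, 1↦3, 2↦1, 3↦8, 4↦1, 5↦1, 6↦7, 7↦7, 8↦0, 9↦7, 10↦5]  zeros at y ∈ {8}
  x = 5: [0↦8, 1↦1, 2↦4, 3↦5, 4↦3, 5↦8, 6↦8, 7↦2, 8↦0, 9↦1, 10↦4]  zeros at y ∈ {8}
  x = 6: [0↦0, 1↦2, 2↦3, 3↦2, 4↦9, 5↦1, 6↦10, 7↦2, 8↦9, 9↦8, 10↦9]  zeros at y ∈ {0}
  x = 7: [0↦8, 1↦1, 2↦4, 3↦5, 4↦3, 5↦8, 6↦8, 7↦2, 8↦0, 9↦1, 10↦4]  zeros at y ∈ {8}
  x = 8: [0↦5, 1↦4, 2↦2, 3↦9, 4↦2, 5↦2, 6↦8, 7↦8, 8↦1, 9↦8, 10↦6]  zeros at y ∈ ∅
  x = 9: [0↦8, 1↦6, 2↦3, 3↦9, 4↦1, 5↦0, 6↦5, 7↦4, 8↦7, 9↦2, 10↦10]  zeros at y ∈ {5}
  x = 10: [0↦1, 1↦2, 2↦2, 3↦0, 4↦6, 5↦8, 6↦5, 7↦7, 8↦2, 9↦0, 10↦0]  zeros at y ∈ {3, 9, 10}
Collecting zeros: affine points = {(1, 1), (3, 7), (4, 8), (5, 8), (6, 0), (7, 8), (9, 5), (10, 3), (10, 9), (10, 10)}.
Total count |C(F_11)_aff| = 10.


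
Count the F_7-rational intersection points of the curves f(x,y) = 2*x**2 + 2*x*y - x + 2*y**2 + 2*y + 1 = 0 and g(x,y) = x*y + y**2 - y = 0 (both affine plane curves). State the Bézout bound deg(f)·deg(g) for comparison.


Common zeros: {(2, 0)}; count = 1; Bézout bound = 4.

deg(f) = 2, deg(g) = 2, so Bézout bound = 4.
Scan x ∈ F_7. For each x, list the y ∈ F_7 with f(x, y) ≡ 0 and those with g(x, y) ≡ 0 (mod 7); the common zeros in that column are the intersection.
  x = 0: f ≡ 0 at y ∈ ∅; g ≡ 0 at y ∈ {0, 1}; common: ∅.
  x = 1: f ≡ 0 at y ∈ {6}; g ≡ 0 at y ∈ {0}; common: ∅.
  x = 2: f ≡ 0 at y ∈ {0, 4}; g ≡ 0 at y ∈ {0, 6}; common: {0}.
  x = 3: f ≡ 0 at y ∈ ∅; g ≡ 0 at y ∈ {0, 5}; common: ∅.
  x = 4: f ≡ 0 at y ∈ {3, 6}; g ≡ 0 at y ∈ {0, 4}; common: ∅.
  x = 5: f ≡ 0 at y ∈ {4}; g ≡ 0 at y ∈ {0, 3}; common: ∅.
  x = 6: f ≡ 0 at y ∈ ∅; g ≡ 0 at y ∈ {0, 2}; common: ∅.
Collecting: common zeros = {(2, 0)}, so the count is 1.
Comparison with the Bézout bound: 1 ≤ 4 = deg(f)·deg(g), as expected for curves with no common component (the affine F_7-count falls short of the bound because intersections may lie at infinity, over extension fields, or carry multiplicity).


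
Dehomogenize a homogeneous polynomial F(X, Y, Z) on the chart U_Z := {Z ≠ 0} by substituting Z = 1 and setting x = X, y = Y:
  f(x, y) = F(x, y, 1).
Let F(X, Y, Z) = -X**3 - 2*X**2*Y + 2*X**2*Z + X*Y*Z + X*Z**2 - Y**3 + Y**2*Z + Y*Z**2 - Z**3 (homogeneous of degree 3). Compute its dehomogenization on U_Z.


f(x, y) = -x**3 - 2*x**2*y + 2*x**2 + x*y + x - y**3 + y**2 + y - 1

On U_Z we set Z = 1. Each monomial c·X^i·Y^j·Z^k in F becomes c·x^i·y^j·1^k = c·x^i·y^j.
Substituting Z = 1: F(X, Y, 1) = -x**3 - 2*x**2*y + 2*x**2 + x*y + x - y**3 + y**2 + y - 1.
Note: deg(f) ≤ deg(F) = 3; strict inequality happens when F is divisible by Z (lost terms).


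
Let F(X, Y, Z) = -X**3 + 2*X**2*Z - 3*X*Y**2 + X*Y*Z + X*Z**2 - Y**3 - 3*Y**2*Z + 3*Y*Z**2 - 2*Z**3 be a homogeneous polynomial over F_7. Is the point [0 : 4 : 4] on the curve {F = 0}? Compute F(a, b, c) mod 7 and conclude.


F(0,4,4) ≡ 4 (mod 7); P is NOT on the curve.

Evaluate F(0, 4, 4) term-by-term (mod 7).
  -X**3 ↦ -1·0·1·1 = 0
  2*X**2*Z ↦ 2·0·1·4 = 0
  -3*X*Y**2 ↦ -3·0·16·1 = 0
  X*Y*Z ↦ 1·0·4·4 = 0
  X*Z**2 ↦ 1·0·1·16 = 0
  -Y**3 ↦ -1·1·64·1 = -64
  -3*Y**2*Z ↦ -3·1·16·4 = -192
  3*Y*Z**2 ↦ 3·1·4·16 = 192
  -2*Z**3 ↦ -2·1·1·64 = -128
Sum: F(0, 4, 4) = (0) + (0) + (0) + (0) + (0) + (-64) + (-192) + (192) + (-128) = -192.
Reducing mod 7: -192 ≡ 4 (mod 7).
Since F(a, b, c) ≡ 4 ≠ 0 (mod 7), P does NOT lie on the curve.


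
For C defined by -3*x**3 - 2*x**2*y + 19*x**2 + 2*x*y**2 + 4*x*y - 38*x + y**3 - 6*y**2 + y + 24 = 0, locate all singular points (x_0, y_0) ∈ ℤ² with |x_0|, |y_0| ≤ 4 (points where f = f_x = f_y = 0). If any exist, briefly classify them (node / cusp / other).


Singular points: {(2, 1)}; classification: node.

Compute partial derivatives:
  f_x = -9*x**2 - 4*x*y + 38*x + 2*y**2 + 4*y - 38.
  f_y = -2*x**2 + 4*x*y + 4*x + 3*y**2 - 12*y + 1.
Scan x_0 ∈ {−4, ..., 4}. For each x_0, f_y(x_0, y) is a polynomial in y; find its integer roots y ∈ {−4, ..., 4}, then test f_x and f at those candidates.
  x = -4: f_y(-4, y) = 3*y**2 - 28*y - 47; no integer root y with |y| ≤ 4.
  x = -3: f_y(-3, y) = 3*y**2 - 24*y - 29; no integer root y with |y| ≤ 4.
  x = -2: f_y(-2, y) = 3*y**2 - 20*y - 15; no integer root y with |y| ≤ 4.
  x = -1: f_y(-1, y) = 3*y**2 - 16*y - 5; no integer root y with |y| ≤ 4.
  x = 0: f_y(0, y) = 3*y**2 - 12*y + 1; no integer root y with |y| ≤ 4.
  x = 1: f_y(1, y) = 3*y**2 - 8*y + 3; no integer root y with |y| ≤ 4.
  x = 2: f_y(2, y) = 3*y**2 - 4*y + 1; vanishes at y ∈ {1}. (2, 1): f_x = 0, f = 0 — SINGULAR.
  x = 3: f_y(3, y) = 3*y**2 - 5; no integer root y with |y| ≤ 4.
  x = 4: f_y(4, y) = 3*y**2 + 4*y - 15; vanishes at y ∈ {-3}. (4, -3): f_x = 24 ≠ 0.
Only singular point on the grid: (2, 1).
Classify: substitute x = 2 + u, y = 1 + v and expand: f = -3*u**3 - 2*u**2*v - u**2 + 2*u*v**2 + v**3 + v**2.
No constant or linear terms (consistent with a singular point). Quadratic part: -u**2 + v**2. Cubic part: -3*u**3 - 2*u**2*v + 2*u*v**2 + v**3.
The quadratic part v**2 - u**2 = (v − u)(v + u) splits into two distinct linear factors, so there are two distinct tangent lines y − 1 = ±(x − 2) — this is a node (ordinary double point).
Classification: node.


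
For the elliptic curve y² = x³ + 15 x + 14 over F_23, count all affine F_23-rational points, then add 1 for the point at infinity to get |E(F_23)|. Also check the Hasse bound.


Affine points = {(2, 11), (2, 12), (4, 0), (7, 5), (7, 18), (8, 5), (8, 18), (9, 2), (9, 21), (12, 6), (12, 17), (14, 1), (14, 22), (15, 7), (15, 16), (16, 7), (16, 16)}; affine count = 17; |E(F_23)| = 18.

Discriminant check: Δ ∝ 4a³ + 27b² = 4·15³ + 27·14² = 4·3375 + 27·196 ≡ 1 (mod 23). Nonzero ⇒ E is nonsingular.
For each x ∈ F_23, compute rhs = x³ + 15·x + 14 mod 23, then count y ∈ F_23 with y² ≡ rhs.
  x = 0: rhs = 14, matching y values: none (0 points).
  x = 1: rhs = 7, matching y values: none (0 points).
  x = 2: rhs = 6, matching y values: 11, 12 (2 points).
  x = 3: rhs = 17, matching y values: none (0 points).
  x = 4: rhs = 0, matching y values: 0 (1 points).
  x = 5: rhs = 7, matching y values: none (0 points).
  x = 6: rhs = 21, matching y values: none (0 points).
  x = 7: rhs = 2, matching y values: 5, 18 (2 points).
  x = 8: rhs = 2, matching y values: 5, 18 (2 points).
  x = 9: rhs = 4, matching y values: 2, 21 (2 points).
  x = 10: rhs = 14, matching y values: none (0 points).
  x = 11: rhs = 15, matching y values: none (0 points).
  x = 12: rhs = 13, matching y values: 6, 17 (2 points).
  x = 13: rhs = 14, matching y values: none (0 points).
  x = 14: rhs = 1, matching y values: 1, 22 (2 points).
  x = 15: rhs = 3, matching y values: 7, 16 (2 points).
  x = 16: rhs = 3, matching y values: 7, 16 (2 points).
  x = 17: rhs = 7, matching y values: none (0 points).
  x = 18: rhs = 21, matching y values: none (0 points).
  x = 19: rhs = 5, matching y values: none (0 points).
  x = 20: rhs = 11, matching y values: none (0 points).
  x = 21: rhs = 22, matching y values: none (0 points).
  x = 22: rhs = 21, matching y values: none (0 points).
Total affine count: 17.
Full point count |E(F_23)| = 17 + 1 = 18.
Hasse bound: |18 − (23+1)| = |-6| = 6 ≤ 2√23 ≈ 9.5917 ✓.
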